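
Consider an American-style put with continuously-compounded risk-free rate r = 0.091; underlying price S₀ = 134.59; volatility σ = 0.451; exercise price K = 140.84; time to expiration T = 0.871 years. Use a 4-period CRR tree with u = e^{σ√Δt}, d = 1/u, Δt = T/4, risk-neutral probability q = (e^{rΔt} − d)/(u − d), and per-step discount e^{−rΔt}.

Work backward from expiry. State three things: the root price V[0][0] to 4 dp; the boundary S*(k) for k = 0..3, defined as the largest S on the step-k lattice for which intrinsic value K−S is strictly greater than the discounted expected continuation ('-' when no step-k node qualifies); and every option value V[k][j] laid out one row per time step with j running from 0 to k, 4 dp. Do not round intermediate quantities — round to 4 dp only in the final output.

params: Δt=0.21775 u=1.23424 d=0.81022 q=0.49478 e^(-rΔt)=0.98038
t_4 payoffs: 82.8413 52.4882 6.2500 0.0000 0.0000
t_3: node(3,0) S=71.5841 payoff=69.2559 vs cont=66.4926 → 69.2559 [stop]  node(3,1) S=109.0471 payoff=31.7929 vs cont=29.0296 → 31.7929 [stop]  node(3,2) S=166.1160 payoff=0.0000 vs cont=3.0957 → 3.0957 [wait]  node(3,3) S=253.0515 payoff=0.0000 vs cont=0.0000 → 0.0000 [wait]  ⇒ S*(3)=109.0471
t_2: node(2,0) S=88.3518 payoff=52.4882 vs cont=49.7249 → 52.4882 [stop]  node(2,1) S=134.5900 payoff=6.2500 vs cont=17.2490 → 17.2490 [wait]  node(2,2) S=205.0266 payoff=0.0000 vs cont=1.5333 → 1.5333 [wait]  ⇒ S*(2)=88.3518
t_1: node(1,0) S=109.0471 payoff=31.7929 vs cont=34.3649 → 34.3649 [wait]  node(1,1) S=166.1160 payoff=0.0000 vs cont=9.2873 → 9.2873 [wait]  ⇒ S*(1)=-
t_0: node(0,0) S=134.5900 payoff=6.2500 vs cont=21.5263 → 21.5263 [wait]  ⇒ S*(0)=-

price = 21.5263
boundary = - - 88.3518 109.0471
tree:
21.5263
34.3649 9.2873
52.4882 17.2490 1.5333
69.2559 31.7929 3.0957 0.0000
82.8413 52.4882 6.2500 0.0000 0.0000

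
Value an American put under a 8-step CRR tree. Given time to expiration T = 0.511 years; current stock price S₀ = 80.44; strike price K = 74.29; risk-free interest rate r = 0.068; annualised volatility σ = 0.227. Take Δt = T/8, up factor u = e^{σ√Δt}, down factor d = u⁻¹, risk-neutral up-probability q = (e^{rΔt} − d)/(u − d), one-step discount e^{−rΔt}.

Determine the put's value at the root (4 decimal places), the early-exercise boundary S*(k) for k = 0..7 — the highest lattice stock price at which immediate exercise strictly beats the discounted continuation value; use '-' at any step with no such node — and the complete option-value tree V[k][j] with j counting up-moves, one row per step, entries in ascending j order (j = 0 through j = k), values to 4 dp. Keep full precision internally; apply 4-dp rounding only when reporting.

price = 1.9394
boundary = - - - - 63.9453 60.3800 63.9453 67.7212
tree:
1.9394
3.0870 0.9113
4.7814 1.5709 0.3187
7.1697 2.6480 0.6039 0.0617
10.3447 4.3403 1.1301 0.1301 0.0000
13.9100 6.8628 2.0810 0.2743 0.0000 0.0000
17.2766 10.3447 3.7515 0.5783 0.0000 0.0000 0.0000
20.4554 13.9100 6.5688 1.2191 0.0000 0.0000 0.0000 0.0000
23.4571 17.2766 10.3447 2.5700 0.0000 0.0000 0.0000 0.0000 0.0000

Δt=0.06388  u=1.05905  d=0.94424  q=0.52358  discount=0.99567
step 8 (expiry): payoffs max(K−S,0) = 23.4571 17.2766 10.3447 2.5700 0.0000 0.0000 0.0000 0.0000 0.0000
step 7: (k=7,j=0): S=53.8346, (K−S)⁺=20.4554, hold=20.1335 ⇒ V=20.4554 exercise | (k=7,j=1): S=60.3800, (K−S)⁺=13.9100, hold=13.5881 ⇒ V=13.9100 exercise | (k=7,j=2): S=67.7212, (K−S)⁺=6.5688, hold=6.2468 ⇒ V=6.5688 exercise | (k=7,j=3): S=75.9550, (K−S)⁺=0.0000, hold=1.2191 ⇒ V=1.2191 continue | (k=7,j=4): S=85.1899, (K−S)⁺=0.0000, hold=0.0000 ⇒ V=0.0000 continue | (k=7,j=5): S=95.5476, (K−S)⁺=0.0000, hold=0.0000 ⇒ V=0.0000 continue | (k=7,j=6): S=107.1646, (K−S)⁺=0.0000, hold=0.0000 ⇒ V=0.0000 continue | (k=7,j=7): S=120.1941, (K−S)⁺=0.0000, hold=0.0000 ⇒ V=0.0000 continue  boundary S*=67.7212
step 6: (k=6,j=0): S=57.0134, (K−S)⁺=17.2766, hold=16.9546 ⇒ V=17.2766 exercise | (k=6,j=1): S=63.9453, (K−S)⁺=10.3447, hold=10.0227 ⇒ V=10.3447 exercise | (k=6,j=2): S=71.7200, (K−S)⁺=2.5700, hold=3.7515 ⇒ V=3.7515 continue | (k=6,j=3): S=80.4400, (K−S)⁺=0.0000, hold=0.5783 ⇒ V=0.5783 continue | (k=6,j=4): S=90.2202, (K−S)⁺=0.0000, hold=0.0000 ⇒ V=0.0000 continue | (k=6,j=5): S=101.1895, (K−S)⁺=0.0000, hold=0.0000 ⇒ V=0.0000 continue | (k=6,j=6): S=113.4925, (K−S)⁺=0.0000, hold=0.0000 ⇒ V=0.0000 continue  boundary S*=63.9453
step 5: (k=5,j=0): S=60.3800, (K−S)⁺=13.9100, hold=13.5881 ⇒ V=13.9100 exercise | (k=5,j=1): S=67.7212, (K−S)⁺=6.5688, hold=6.8628 ⇒ V=6.8628 continue | (k=5,j=2): S=75.9550, (K−S)⁺=0.0000, hold=2.0810 ⇒ V=2.0810 continue | (k=5,j=3): S=85.1899, (K−S)⁺=0.0000, hold=0.2743 ⇒ V=0.2743 continue | (k=5,j=4): S=95.5476, (K−S)⁺=0.0000, hold=0.0000 ⇒ V=0.0000 continue | (k=5,j=5): S=107.1646, (K−S)⁺=0.0000, hold=0.0000 ⇒ V=0.0000 continue  boundary S*=60.3800
step 4: (k=4,j=0): S=63.9453, (K−S)⁺=10.3447, hold=10.1760 ⇒ V=10.3447 exercise | (k=4,j=1): S=71.7200, (K−S)⁺=2.5700, hold=4.3403 ⇒ V=4.3403 continue | (k=4,j=2): S=80.4400, (K−S)⁺=0.0000, hold=1.1301 ⇒ V=1.1301 continue | (k=4,j=3): S=90.2202, (K−S)⁺=0.0000, hold=0.1301 ⇒ V=0.1301 continue | (k=4,j=4): S=101.1895, (K−S)⁺=0.0000, hold=0.0000 ⇒ V=0.0000 continue  boundary S*=63.9453
step 3: (k=3,j=0): S=67.7212, (K−S)⁺=6.5688, hold=7.1697 ⇒ V=7.1697 continue | (k=3,j=1): S=75.9550, (K−S)⁺=0.0000, hold=2.6480 ⇒ V=2.6480 continue | (k=3,j=2): S=85.1899, (K−S)⁺=0.0000, hold=0.6039 ⇒ V=0.6039 continue | (k=3,j=3): S=95.5476, (K−S)⁺=0.0000, hold=0.0617 ⇒ V=0.0617 continue  boundary S*=-
step 2: (k=2,j=0): S=71.7200, (K−S)⁺=2.5700, hold=4.7814 ⇒ V=4.7814 continue | (k=2,j=1): S=80.4400, (K−S)⁺=0.0000, hold=1.5709 ⇒ V=1.5709 continue | (k=2,j=2): S=90.2202, (K−S)⁺=0.0000, hold=0.3187 ⇒ V=0.3187 continue  boundary S*=-
step 1: (k=1,j=0): S=75.9550, (K−S)⁺=0.0000, hold=3.0870 ⇒ V=3.0870 continue | (k=1,j=1): S=85.1899, (K−S)⁺=0.0000, hold=0.9113 ⇒ V=0.9113 continue  boundary S*=-
step 0: (k=0,j=0): S=80.4400, (K−S)⁺=0.0000, hold=1.9394 ⇒ V=1.9394 continue  boundary S*=-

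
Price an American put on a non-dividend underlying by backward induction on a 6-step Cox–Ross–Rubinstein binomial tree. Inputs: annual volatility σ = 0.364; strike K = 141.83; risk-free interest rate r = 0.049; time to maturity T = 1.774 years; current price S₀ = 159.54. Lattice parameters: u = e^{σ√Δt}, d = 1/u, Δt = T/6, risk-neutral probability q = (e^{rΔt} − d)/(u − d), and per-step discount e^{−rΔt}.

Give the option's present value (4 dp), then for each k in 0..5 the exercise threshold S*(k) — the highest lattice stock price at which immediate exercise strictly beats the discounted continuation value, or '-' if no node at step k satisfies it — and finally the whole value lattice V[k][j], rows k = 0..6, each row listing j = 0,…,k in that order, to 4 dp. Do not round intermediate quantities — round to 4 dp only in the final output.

price = 16.6426
boundary = - - - 88.1039 72.2832 88.1039
tree:
16.6426
25.5042 7.8176
37.7957 13.3361 2.2458
53.7261 22.1672 4.4442 0.0000
69.5468 35.5082 8.7949 0.0000 0.0000
82.5267 53.7261 17.4046 0.0000 0.0000 0.0000
93.1757 69.5468 34.4426 0.0000 0.0000 0.0000 0.0000

Δt=0.29567  u=1.21887  d=0.82043  q=0.48730  discount=0.98562
step 6 (expiry): payoffs max(K−S,0) = 93.1757 69.5468 34.4426 0.0000 0.0000 0.0000 0.0000
step 5: (k=5,j=0): S=59.3033, (K−S)⁺=82.5267, hold=80.4867 ⇒ V=82.5267 exercise | (k=5,j=1): S=88.1039, (K−S)⁺=53.7261, hold=51.6861 ⇒ V=53.7261 exercise | (k=5,j=2): S=130.8915, (K−S)⁺=10.9385, hold=17.4046 ⇒ V=17.4046 continue | (k=5,j=3): S=194.4588, (K−S)⁺=0.0000, hold=0.0000 ⇒ V=0.0000 continue | (k=5,j=4): S=288.8976, (K−S)⁺=0.0000, hold=0.0000 ⇒ V=0.0000 continue | (k=5,j=5): S=429.2004, (K−S)⁺=0.0000, hold=0.0000 ⇒ V=0.0000 continue  boundary S*=88.1039
step 4: (k=4,j=0): S=72.2832, (K−S)⁺=69.5468, hold=67.5069 ⇒ V=69.5468 exercise | (k=4,j=1): S=107.3874, (K−S)⁺=34.4426, hold=35.5082 ⇒ V=35.5082 continue | (k=4,j=2): S=159.5400, (K−S)⁺=0.0000, hold=8.7949 ⇒ V=8.7949 continue | (k=4,j=3): S=237.0204, (K−S)⁺=0.0000, hold=0.0000 ⇒ V=0.0000 continue | (k=4,j=4): S=352.1292, (K−S)⁺=0.0000, hold=0.0000 ⇒ V=0.0000 continue  boundary S*=72.2832
step 3: (k=3,j=0): S=88.1039, (K−S)⁺=53.7261, hold=52.1979 ⇒ V=53.7261 exercise | (k=3,j=1): S=130.8915, (K−S)⁺=10.9385, hold=22.1672 ⇒ V=22.1672 continue | (k=3,j=2): S=194.4588, (K−S)⁺=0.0000, hold=4.4442 ⇒ V=4.4442 continue | (k=3,j=3): S=288.8976, (K−S)⁺=0.0000, hold=0.0000 ⇒ V=0.0000 continue  boundary S*=88.1039
step 2: (k=2,j=0): S=107.3874, (K−S)⁺=34.4426, hold=37.7957 ⇒ V=37.7957 continue | (k=2,j=1): S=159.5400, (K−S)⁺=0.0000, hold=13.3361 ⇒ V=13.3361 continue | (k=2,j=2): S=237.0204, (K−S)⁺=0.0000, hold=2.2458 ⇒ V=2.2458 continue  boundary S*=-
step 1: (k=1,j=0): S=130.8915, (K−S)⁺=10.9385, hold=25.5042 ⇒ V=25.5042 continue | (k=1,j=1): S=194.4588, (K−S)⁺=0.0000, hold=7.8176 ⇒ V=7.8176 continue  boundary S*=-
step 0: (k=0,j=0): S=159.5400, (K−S)⁺=0.0000, hold=16.6426 ⇒ V=16.6426 continue  boundary S*=-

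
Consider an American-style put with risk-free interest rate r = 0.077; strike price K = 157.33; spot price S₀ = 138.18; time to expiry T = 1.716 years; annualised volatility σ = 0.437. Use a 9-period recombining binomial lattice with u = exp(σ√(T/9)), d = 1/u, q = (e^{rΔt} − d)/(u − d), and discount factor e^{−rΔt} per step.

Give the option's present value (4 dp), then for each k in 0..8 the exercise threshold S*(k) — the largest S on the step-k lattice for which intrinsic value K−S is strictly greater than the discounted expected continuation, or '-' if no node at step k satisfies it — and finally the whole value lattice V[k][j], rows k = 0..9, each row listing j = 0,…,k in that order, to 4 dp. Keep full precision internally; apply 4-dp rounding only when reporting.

Δt=0.19067  u=1.21024  d=0.82628  q=0.49096  discount=0.98543
step 9 (expiry): payoffs max(K−S,0) = 132.5212 120.9931 104.1082 79.3772 43.1542 0.0000 0.0000 0.0000 0.0000 0.0000
step 8: (k=8,j=0): S=30.0245, (K−S)⁺=127.3055, hold=125.0125 ⇒ V=127.3055 exercise | (k=8,j=1): S=43.9763, (K−S)⁺=113.3537, hold=111.0608 ⇒ V=113.3537 exercise | (k=8,j=2): S=64.4111, (K−S)⁺=92.9189, hold=90.6260 ⇒ V=92.9189 exercise | (k=8,j=3): S=94.3415, (K−S)⁺=62.9885, hold=60.6955 ⇒ V=62.9885 exercise | (k=8,j=4): S=138.1800, (K−S)⁺=19.1500, hold=21.6471 ⇒ V=21.6471 continue | (k=8,j=5): S=202.3892, (K−S)⁺=0.0000, hold=0.0000 ⇒ V=0.0000 continue | (k=8,j=6): S=296.4351, (K−S)⁺=0.0000, hold=0.0000 ⇒ V=0.0000 continue | (k=8,j=7): S=434.1820, (K−S)⁺=0.0000, hold=0.0000 ⇒ V=0.0000 continue | (k=8,j=8): S=635.9369, (K−S)⁺=0.0000, hold=0.0000 ⇒ V=0.0000 continue  boundary S*=94.3415
step 7: (k=7,j=0): S=36.3369, (K−S)⁺=120.9931, hold=118.7002 ⇒ V=120.9931 exercise | (k=7,j=1): S=53.2218, (K−S)⁺=104.1082, hold=101.8152 ⇒ V=104.1082 exercise | (k=7,j=2): S=77.9528, (K−S)⁺=79.3772, hold=77.0842 ⇒ V=79.3772 exercise | (k=7,j=3): S=114.1758, (K−S)⁺=43.1542, hold=42.0694 ⇒ V=43.1542 exercise | (k=7,j=4): S=167.2308, (K−S)⁺=0.0000, hold=10.8587 ⇒ V=10.8587 continue | (k=7,j=5): S=244.9393, (K−S)⁺=0.0000, hold=0.0000 ⇒ V=0.0000 continue | (k=7,j=6): S=358.7573, (K−S)⁺=0.0000, hold=0.0000 ⇒ V=0.0000 continue | (k=7,j=7): S=525.4640, (K−S)⁺=0.0000, hold=0.0000 ⇒ V=0.0000 continue  boundary S*=114.1758
step 6: (k=6,j=0): S=43.9763, (K−S)⁺=113.3537, hold=111.0608 ⇒ V=113.3537 exercise | (k=6,j=1): S=64.4111, (K−S)⁺=92.9189, hold=90.6260 ⇒ V=92.9189 exercise | (k=6,j=2): S=94.3415, (K−S)⁺=62.9885, hold=60.6955 ⇒ V=62.9885 exercise | (k=6,j=3): S=138.1800, (K−S)⁺=19.1500, hold=26.9006 ⇒ V=26.9006 continue | (k=6,j=4): S=202.3892, (K−S)⁺=0.0000, hold=5.4470 ⇒ V=5.4470 continue | (k=6,j=5): S=296.4351, (K−S)⁺=0.0000, hold=0.0000 ⇒ V=0.0000 continue | (k=6,j=6): S=434.1820, (K−S)⁺=0.0000, hold=0.0000 ⇒ V=0.0000 continue  boundary S*=94.3415
step 5: (k=5,j=0): S=53.2218, (K−S)⁺=104.1082, hold=101.8152 ⇒ V=104.1082 exercise | (k=5,j=1): S=77.9528, (K−S)⁺=79.3772, hold=77.0842 ⇒ V=79.3772 exercise | (k=5,j=2): S=114.1758, (K−S)⁺=43.1542, hold=44.6110 ⇒ V=44.6110 continue | (k=5,j=3): S=167.2308, (K−S)⁺=0.0000, hold=16.1292 ⇒ V=16.1292 continue | (k=5,j=4): S=244.9393, (K−S)⁺=0.0000, hold=2.7323 ⇒ V=2.7323 continue | (k=5,j=5): S=358.7573, (K−S)⁺=0.0000, hold=0.0000 ⇒ V=0.0000 continue  boundary S*=77.9528
step 4: (k=4,j=0): S=64.4111, (K−S)⁺=92.9189, hold=90.6260 ⇒ V=92.9189 exercise | (k=4,j=1): S=94.3415, (K−S)⁺=62.9885, hold=61.4003 ⇒ V=62.9885 exercise | (k=4,j=2): S=138.1800, (K−S)⁺=19.1500, hold=30.1812 ⇒ V=30.1812 continue | (k=4,j=3): S=202.3892, (K−S)⁺=0.0000, hold=9.4127 ⇒ V=9.4127 continue | (k=4,j=4): S=296.4351, (K−S)⁺=0.0000, hold=1.3706 ⇒ V=1.3706 continue  boundary S*=94.3415
step 3: (k=3,j=0): S=77.9528, (K−S)⁺=79.3772, hold=77.0842 ⇒ V=79.3772 exercise | (k=3,j=1): S=114.1758, (K−S)⁺=43.1542, hold=46.1982 ⇒ V=46.1982 continue | (k=3,j=2): S=167.2308, (K−S)⁺=0.0000, hold=19.6935 ⇒ V=19.6935 continue | (k=3,j=3): S=244.9393, (K−S)⁺=0.0000, hold=5.3847 ⇒ V=5.3847 continue  boundary S*=77.9528
step 2: (k=2,j=0): S=94.3415, (K−S)⁺=62.9885, hold=62.1682 ⇒ V=62.9885 exercise | (k=2,j=1): S=138.1800, (K−S)⁺=19.1500, hold=32.7018 ⇒ V=32.7018 continue | (k=2,j=2): S=202.3892, (K−S)⁺=0.0000, hold=12.4838 ⇒ V=12.4838 continue  boundary S*=94.3415
step 1: (k=1,j=0): S=114.1758, (K−S)⁺=43.1542, hold=47.4177 ⇒ V=47.4177 continue | (k=1,j=1): S=167.2308, (K−S)⁺=0.0000, hold=22.4437 ⇒ V=22.4437 continue  boundary S*=-
step 0: (k=0,j=0): S=138.1800, (K−S)⁺=19.1500, hold=34.6441 ⇒ V=34.6441 continue  boundary S*=-

price = 34.6441
boundary = - - 94.3415 77.9528 94.3415 77.9528 94.3415 114.1758 94.3415
tree:
34.6441
47.4177 22.4437
62.9885 32.7018 12.4838
79.3772 46.1982 19.6935 5.3847
92.9189 62.9885 30.1812 9.4127 1.3706
104.1082 79.3772 44.6110 16.1292 2.7323 0.0000
113.3537 92.9189 62.9885 26.9006 5.4470 0.0000 0.0000
120.9931 104.1082 79.3772 43.1542 10.8587 0.0000 0.0000 0.0000
127.3055 113.3537 92.9189 62.9885 21.6471 0.0000 0.0000 0.0000 0.0000
132.5212 120.9931 104.1082 79.3772 43.1542 0.0000 0.0000 0.0000 0.0000 0.0000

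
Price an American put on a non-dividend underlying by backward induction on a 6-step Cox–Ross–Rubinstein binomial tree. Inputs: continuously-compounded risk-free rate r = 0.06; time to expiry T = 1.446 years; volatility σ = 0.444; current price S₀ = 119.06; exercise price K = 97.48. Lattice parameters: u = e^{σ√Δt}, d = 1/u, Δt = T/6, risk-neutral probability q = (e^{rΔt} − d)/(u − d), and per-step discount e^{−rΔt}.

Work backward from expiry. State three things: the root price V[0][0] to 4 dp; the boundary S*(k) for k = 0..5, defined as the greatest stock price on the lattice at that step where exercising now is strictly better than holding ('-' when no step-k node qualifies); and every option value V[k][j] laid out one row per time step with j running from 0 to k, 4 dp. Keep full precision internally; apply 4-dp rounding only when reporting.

price = 11.1852
boundary = - - - 61.9127 49.7872 61.9127
tree:
11.1852
17.0267 5.1684
25.1067 8.7516 1.4262
35.5673 14.4867 2.7766 0.0000
47.6928 23.2363 5.4056 0.0000 0.0000
57.4435 35.5673 10.5240 0.0000 0.0000 0.0000
65.2846 47.6928 20.4887 0.0000 0.0000 0.0000 0.0000

Δt=0.24100  u=1.24355  d=0.80415  q=0.47887  discount=0.98564
step 6 (expiry): payoffs max(K−S,0) = 65.2846 47.6928 20.4887 0.0000 0.0000 0.0000 0.0000
step 5: (k=5,j=0): S=40.0365, (K−S)⁺=57.4435, hold=56.0441 ⇒ V=57.4435 exercise | (k=5,j=1): S=61.9127, (K−S)⁺=35.5673, hold=34.1679 ⇒ V=35.5673 exercise | (k=5,j=2): S=95.7423, (K−S)⁺=1.7377, hold=10.5240 ⇒ V=10.5240 continue | (k=5,j=3): S=148.0566, (K−S)⁺=0.0000, hold=0.0000 ⇒ V=0.0000 continue | (k=5,j=4): S=228.9560, (K−S)⁺=0.0000, hold=0.0000 ⇒ V=0.0000 continue | (k=5,j=5): S=354.0593, (K−S)⁺=0.0000, hold=0.0000 ⇒ V=0.0000 continue  boundary S*=61.9127
step 4: (k=4,j=0): S=49.7872, (K−S)⁺=47.6928, hold=46.2934 ⇒ V=47.6928 exercise | (k=4,j=1): S=76.9913, (K−S)⁺=20.4887, hold=23.2363 ⇒ V=23.2363 continue | (k=4,j=2): S=119.0600, (K−S)⁺=0.0000, hold=5.4056 ⇒ V=5.4056 continue | (k=4,j=3): S=184.1153, (K−S)⁺=0.0000, hold=0.0000 ⇒ V=0.0000 continue | (k=4,j=4): S=284.7174, (K−S)⁺=0.0000, hold=0.0000 ⇒ V=0.0000 continue  boundary S*=49.7872
step 3: (k=3,j=0): S=61.9127, (K−S)⁺=35.5673, hold=35.4648 ⇒ V=35.5673 exercise | (k=3,j=1): S=95.7423, (K−S)⁺=1.7377, hold=14.4867 ⇒ V=14.4867 continue | (k=3,j=2): S=148.0566, (K−S)⁺=0.0000, hold=2.7766 ⇒ V=2.7766 continue | (k=3,j=3): S=228.9560, (K−S)⁺=0.0000, hold=0.0000 ⇒ V=0.0000 continue  boundary S*=61.9127
step 2: (k=2,j=0): S=76.9913, (K−S)⁺=20.4887, hold=25.1067 ⇒ V=25.1067 continue | (k=2,j=1): S=119.0600, (K−S)⁺=0.0000, hold=8.7516 ⇒ V=8.7516 continue | (k=2,j=2): S=184.1153, (K−S)⁺=0.0000, hold=1.4262 ⇒ V=1.4262 continue  boundary S*=-
step 1: (k=1,j=0): S=95.7423, (K−S)⁺=1.7377, hold=17.0267 ⇒ V=17.0267 continue | (k=1,j=1): S=148.0566, (K−S)⁺=0.0000, hold=5.1684 ⇒ V=5.1684 continue  boundary S*=-
step 0: (k=0,j=0): S=119.0600, (K−S)⁺=0.0000, hold=11.1852 ⇒ V=11.1852 continue  boundary S*=-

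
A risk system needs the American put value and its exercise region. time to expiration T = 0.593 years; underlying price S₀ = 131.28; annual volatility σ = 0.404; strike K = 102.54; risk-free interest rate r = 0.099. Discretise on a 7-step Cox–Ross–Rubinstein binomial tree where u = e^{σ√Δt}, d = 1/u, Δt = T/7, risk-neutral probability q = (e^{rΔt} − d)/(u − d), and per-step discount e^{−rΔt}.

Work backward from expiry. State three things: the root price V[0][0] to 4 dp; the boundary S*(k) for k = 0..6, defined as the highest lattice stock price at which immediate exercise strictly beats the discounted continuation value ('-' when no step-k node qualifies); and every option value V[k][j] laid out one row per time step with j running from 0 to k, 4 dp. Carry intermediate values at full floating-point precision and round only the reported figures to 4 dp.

price = 3.3736
boundary = - - - - - 72.9225 82.0217
tree:
3.3736
5.5557 1.3024
8.9245 2.3641 0.2890
13.8986 4.2238 0.5905 0.0000
20.8108 7.3913 1.2062 0.0000 0.0000
29.6175 12.5717 2.4642 0.0000 0.0000 0.0000
37.7073 20.5183 5.0340 0.0000 0.0000 0.0000 0.0000
44.8997 29.6175 10.2836 0.0000 0.0000 0.0000 0.0000 0.0000

Δt=0.08471  u=1.12478  d=0.88906  q=0.50637  discount=0.99165
step 7 (expiry): payoffs max(K−S,0) = 44.8997 29.6175 10.2836 0.0000 0.0000 0.0000 0.0000 0.0000
step 6: (k=6,j=0): S=64.8327, (K−S)⁺=37.7073, hold=36.8509 ⇒ V=37.7073 exercise | (k=6,j=1): S=82.0217, (K−S)⁺=20.5183, hold=19.6619 ⇒ V=20.5183 exercise | (k=6,j=2): S=103.7681, (K−S)⁺=0.0000, hold=5.0340 ⇒ V=5.0340 continue | (k=6,j=3): S=131.2800, (K−S)⁺=0.0000, hold=0.0000 ⇒ V=0.0000 continue | (k=6,j=4): S=166.0862, (K−S)⁺=0.0000, hold=0.0000 ⇒ V=0.0000 continue | (k=6,j=5): S=210.1204, (K−S)⁺=0.0000, hold=0.0000 ⇒ V=0.0000 continue | (k=6,j=6): S=265.8295, (K−S)⁺=0.0000, hold=0.0000 ⇒ V=0.0000 continue  boundary S*=82.0217
step 5: (k=5,j=0): S=72.9225, (K−S)⁺=29.6175, hold=28.7611 ⇒ V=29.6175 exercise | (k=5,j=1): S=92.2564, (K−S)⁺=10.2836, hold=12.5717 ⇒ V=12.5717 continue | (k=5,j=2): S=116.7162, (K−S)⁺=0.0000, hold=2.4642 ⇒ V=2.4642 continue | (k=5,j=3): S=147.6611, (K−S)⁺=0.0000, hold=0.0000 ⇒ V=0.0000 continue | (k=5,j=4): S=186.8103, (K−S)⁺=0.0000, hold=0.0000 ⇒ V=0.0000 continue | (k=5,j=5): S=236.3392, (K−S)⁺=0.0000, hold=0.0000 ⇒ V=0.0000 continue  boundary S*=72.9225
step 4: (k=4,j=0): S=82.0217, (K−S)⁺=20.5183, hold=20.8108 ⇒ V=20.8108 continue | (k=4,j=1): S=103.7681, (K−S)⁺=0.0000, hold=7.3913 ⇒ V=7.3913 continue | (k=4,j=2): S=131.2800, (K−S)⁺=0.0000, hold=1.2062 ⇒ V=1.2062 continue | (k=4,j=3): S=166.0862, (K−S)⁺=0.0000, hold=0.0000 ⇒ V=0.0000 continue | (k=4,j=4): S=210.1204, (K−S)⁺=0.0000, hold=0.0000 ⇒ V=0.0000 continue  boundary S*=-
step 3: (k=3,j=0): S=92.2564, (K−S)⁺=10.2836, hold=13.8986 ⇒ V=13.8986 continue | (k=3,j=1): S=116.7162, (K−S)⁺=0.0000, hold=4.2238 ⇒ V=4.2238 continue | (k=3,j=2): S=147.6611, (K−S)⁺=0.0000, hold=0.5905 ⇒ V=0.5905 continue | (k=3,j=3): S=186.8103, (K−S)⁺=0.0000, hold=0.0000 ⇒ V=0.0000 continue  boundary S*=-
step 2: (k=2,j=0): S=103.7681, (K−S)⁺=0.0000, hold=8.9245 ⇒ V=8.9245 continue | (k=2,j=1): S=131.2800, (K−S)⁺=0.0000, hold=2.3641 ⇒ V=2.3641 continue | (k=2,j=2): S=166.0862, (K−S)⁺=0.0000, hold=0.2890 ⇒ V=0.2890 continue  boundary S*=-
step 1: (k=1,j=0): S=116.7162, (K−S)⁺=0.0000, hold=5.5557 ⇒ V=5.5557 continue | (k=1,j=1): S=147.6611, (K−S)⁺=0.0000, hold=1.3024 ⇒ V=1.3024 continue  boundary S*=-
step 0: (k=0,j=0): S=131.2800, (K−S)⁺=0.0000, hold=3.3736 ⇒ V=3.3736 continue  boundary S*=-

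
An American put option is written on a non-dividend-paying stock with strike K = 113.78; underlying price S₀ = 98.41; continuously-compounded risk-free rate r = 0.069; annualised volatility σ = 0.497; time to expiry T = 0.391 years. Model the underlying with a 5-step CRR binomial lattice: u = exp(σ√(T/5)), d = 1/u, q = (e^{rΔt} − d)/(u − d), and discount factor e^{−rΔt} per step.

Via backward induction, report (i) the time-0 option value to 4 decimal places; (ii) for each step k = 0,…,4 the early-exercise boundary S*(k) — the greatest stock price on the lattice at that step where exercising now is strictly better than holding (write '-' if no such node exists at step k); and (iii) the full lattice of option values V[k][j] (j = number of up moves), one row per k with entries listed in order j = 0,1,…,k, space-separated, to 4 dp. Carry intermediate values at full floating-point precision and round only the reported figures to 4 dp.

price = 20.3343
boundary = - - 74.5282 85.6406 98.4100
tree:
20.3343
28.9409 11.4118
39.2518 18.3025 4.2137
48.9223 28.1394 8.0495 0.1830
57.3380 39.2518 15.3700 0.3571 0.0000
64.6618 48.9223 28.1394 0.6967 0.0000 0.0000

Δt=0.07820  u=1.14910  d=0.87024  q=0.48471  discount=0.99462
step 5 (expiry): payoffs max(K−S,0) = 64.6618 48.9223 28.1394 0.6967 0.0000 0.0000
step 4: (k=4,j=0): S=56.4420, (K−S)⁺=57.3380, hold=56.7258 ⇒ V=57.3380 exercise | (k=4,j=1): S=74.5282, (K−S)⁺=39.2518, hold=38.6395 ⇒ V=39.2518 exercise | (k=4,j=2): S=98.4100, (K−S)⁺=15.3700, hold=14.7577 ⇒ V=15.3700 exercise | (k=4,j=3): S=129.9445, (K−S)⁺=0.0000, hold=0.3571 ⇒ V=0.3571 continue | (k=4,j=4): S=171.5838, (K−S)⁺=0.0000, hold=0.0000 ⇒ V=0.0000 continue  boundary S*=98.4100
step 3: (k=3,j=0): S=64.8577, (K−S)⁺=48.9223, hold=48.3100 ⇒ V=48.9223 exercise | (k=3,j=1): S=85.6406, (K−S)⁺=28.1394, hold=27.5271 ⇒ V=28.1394 exercise | (k=3,j=2): S=113.0833, (K−S)⁺=0.6967, hold=8.0495 ⇒ V=8.0495 continue | (k=3,j=3): S=149.3197, (K−S)⁺=0.0000, hold=0.1830 ⇒ V=0.1830 continue  boundary S*=85.6406
step 2: (k=2,j=0): S=74.5282, (K−S)⁺=39.2518, hold=38.6395 ⇒ V=39.2518 exercise | (k=2,j=1): S=98.4100, (K−S)⁺=15.3700, hold=18.3025 ⇒ V=18.3025 continue | (k=2,j=2): S=129.9445, (K−S)⁺=0.0000, hold=4.2137 ⇒ V=4.2137 continue  boundary S*=74.5282
step 1: (k=1,j=0): S=85.6406, (K−S)⁺=28.1394, hold=28.9409 ⇒ V=28.9409 continue | (k=1,j=1): S=113.0833, (K−S)⁺=0.6967, hold=11.4118 ⇒ V=11.4118 continue  boundary S*=-
step 0: (k=0,j=0): S=98.4100, (K−S)⁺=15.3700, hold=20.3343 ⇒ V=20.3343 continue  boundary S*=-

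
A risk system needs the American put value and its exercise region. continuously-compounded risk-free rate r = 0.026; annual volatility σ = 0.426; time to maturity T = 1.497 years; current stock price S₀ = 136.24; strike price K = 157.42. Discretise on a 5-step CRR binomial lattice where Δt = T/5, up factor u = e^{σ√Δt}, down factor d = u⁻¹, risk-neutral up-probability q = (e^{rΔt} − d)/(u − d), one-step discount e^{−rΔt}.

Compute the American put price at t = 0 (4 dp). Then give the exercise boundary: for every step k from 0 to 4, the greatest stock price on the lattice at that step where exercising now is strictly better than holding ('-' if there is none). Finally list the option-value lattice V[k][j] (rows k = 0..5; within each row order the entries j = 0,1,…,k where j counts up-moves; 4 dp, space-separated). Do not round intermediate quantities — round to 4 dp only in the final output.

price = 38.8591
boundary = - - 85.4751 67.7029 85.4751
tree:
38.8591
54.0134 21.6310
71.9449 33.7648 7.6751
89.7171 50.7510 14.2871 0.0000
103.7941 71.9449 26.5954 0.0000 0.0000
114.9441 89.7171 49.5074 0.0000 0.0000 0.0000

Δt=0.29940  u=1.26250  d=0.79208  q=0.45860  discount=0.99225
step 5 (expiry): payoffs max(K−S,0) = 114.9441 89.7171 49.5074 0.0000 0.0000 0.0000
step 4: (k=4,j=0): S=53.6259, (K−S)⁺=103.7941, hold=102.5734 ⇒ V=103.7941 exercise | (k=4,j=1): S=85.4751, (K−S)⁺=71.9449, hold=70.7242 ⇒ V=71.9449 exercise | (k=4,j=2): S=136.2400, (K−S)⁺=21.1800, hold=26.5954 ⇒ V=26.5954 continue | (k=4,j=3): S=217.1549, (K−S)⁺=0.0000, hold=0.0000 ⇒ V=0.0000 continue | (k=4,j=4): S=346.1262, (K−S)⁺=0.0000, hold=0.0000 ⇒ V=0.0000 continue  boundary S*=85.4751
step 3: (k=3,j=0): S=67.7029, (K−S)⁺=89.7171, hold=88.4964 ⇒ V=89.7171 exercise | (k=3,j=1): S=107.9126, (K−S)⁺=49.5074, hold=50.7510 ⇒ V=50.7510 continue | (k=3,j=2): S=172.0034, (K−S)⁺=0.0000, hold=14.2871 ⇒ V=14.2871 continue | (k=3,j=3): S=274.1587, (K−S)⁺=0.0000, hold=0.0000 ⇒ V=0.0000 continue  boundary S*=67.7029
step 2: (k=2,j=0): S=85.4751, (K−S)⁺=71.9449, hold=71.2901 ⇒ V=71.9449 exercise | (k=2,j=1): S=136.2400, (K−S)⁺=21.1800, hold=33.7648 ⇒ V=33.7648 continue | (k=2,j=2): S=217.1549, (K−S)⁺=0.0000, hold=7.6751 ⇒ V=7.6751 continue  boundary S*=85.4751
step 1: (k=1,j=0): S=107.9126, (K−S)⁺=49.5074, hold=54.0134 ⇒ V=54.0134 continue | (k=1,j=1): S=172.0034, (K−S)⁺=0.0000, hold=21.6310 ⇒ V=21.6310 continue  boundary S*=-
step 0: (k=0,j=0): S=136.2400, (K−S)⁺=21.1800, hold=38.8591 ⇒ V=38.8591 continue  boundary S*=-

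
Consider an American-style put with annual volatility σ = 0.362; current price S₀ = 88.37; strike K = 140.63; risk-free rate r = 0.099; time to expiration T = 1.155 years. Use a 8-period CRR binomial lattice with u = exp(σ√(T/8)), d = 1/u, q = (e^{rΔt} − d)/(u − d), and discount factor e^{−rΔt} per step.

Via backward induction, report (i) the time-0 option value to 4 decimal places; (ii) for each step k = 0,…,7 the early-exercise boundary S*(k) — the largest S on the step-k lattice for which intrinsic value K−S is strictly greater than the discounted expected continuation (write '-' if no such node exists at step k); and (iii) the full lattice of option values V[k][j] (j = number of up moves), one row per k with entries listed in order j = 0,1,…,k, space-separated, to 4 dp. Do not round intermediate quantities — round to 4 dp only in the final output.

price = 52.2600
boundary = 88.3700 101.4008 88.3700 101.4008 88.3700 101.4008 88.3700 101.4008
tree:
52.2600
63.6162 39.2292
73.5131 52.2600 27.1010
82.1381 63.6162 39.2292 16.5615
89.6548 73.5131 52.2600 26.0299 8.2056
96.2055 82.1381 63.6162 39.2292 14.4632 2.6072
101.9143 89.6548 73.5131 52.2600 24.5373 5.4850 0.0000
106.8896 96.2055 82.1381 63.6162 39.2292 11.5395 0.0000 0.0000
111.2255 101.9143 89.6548 73.5131 52.2600 24.2770 0.0000 0.0000 0.0000

params: Δt=0.14438 u=1.14746 d=0.87149 q=0.51783 e^(-rΔt)=0.98581
t_8 payoffs: 111.2255 101.9143 89.6548 73.5131 52.2600 24.2770 0.0000 0.0000 0.0000
t_7: node(7,0) S=33.7404 payoff=106.8896 vs cont=104.8939 → 106.8896 [stop]  node(7,1) S=44.4245 payoff=96.2055 vs cont=94.2097 → 96.2055 [stop]  node(7,2) S=58.4919 payoff=82.1381 vs cont=80.1424 → 82.1381 [stop]  node(7,3) S=77.0138 payoff=63.6162 vs cont=61.6205 → 63.6162 [stop]  node(7,4) S=101.4008 payoff=39.2292 vs cont=37.2335 → 39.2292 [stop]  node(7,5) S=133.5101 payoff=7.1199 vs cont=11.5395 → 11.5395 [wait]  node(7,6) S=175.7870 payoff=0.0000 vs cont=0.0000 → 0.0000 [wait]  node(7,7) S=231.4512 payoff=0.0000 vs cont=0.0000 → 0.0000 [wait]  ⇒ S*(7)=101.4008
t_6: node(6,0) S=38.7157 payoff=101.9143 vs cont=99.9186 → 101.9143 [stop]  node(6,1) S=50.9752 payoff=89.6548 vs cont=87.6590 → 89.6548 [stop]  node(6,2) S=67.1169 payoff=73.5131 vs cont=71.5173 → 73.5131 [stop]  node(6,3) S=88.3700 payoff=52.2600 vs cont=50.2643 → 52.2600 [stop]  node(6,4) S=116.3530 payoff=24.2770 vs cont=24.5373 → 24.5373 [wait]  node(6,5) S=153.1970 payoff=0.0000 vs cont=5.4850 → 5.4850 [wait]  node(6,6) S=201.7080 payoff=0.0000 vs cont=0.0000 → 0.0000 [wait]  ⇒ S*(6)=88.3700
t_5: node(5,0) S=44.4245 payoff=96.2055 vs cont=94.2097 → 96.2055 [stop]  node(5,1) S=58.4919 payoff=82.1381 vs cont=80.1424 → 82.1381 [stop]  node(5,2) S=77.0138 payoff=63.6162 vs cont=61.6205 → 63.6162 [stop]  node(5,3) S=101.4008 payoff=39.2292 vs cont=37.3664 → 39.2292 [stop]  node(5,4) S=133.5101 payoff=7.1199 vs cont=14.4632 → 14.4632 [wait]  node(5,5) S=175.7870 payoff=0.0000 vs cont=2.6072 → 2.6072 [wait]  ⇒ S*(5)=101.4008
t_4: node(4,0) S=50.9752 payoff=89.6548 vs cont=87.6590 → 89.6548 [stop]  node(4,1) S=67.1169 payoff=73.5131 vs cont=71.5173 → 73.5131 [stop]  node(4,2) S=88.3700 payoff=52.2600 vs cont=50.2643 → 52.2600 [stop]  node(4,3) S=116.3530 payoff=24.2770 vs cont=26.0299 → 26.0299 [wait]  node(4,4) S=153.1970 payoff=0.0000 vs cont=8.2056 → 8.2056 [wait]  ⇒ S*(4)=88.3700
t_3: node(3,0) S=58.4919 payoff=82.1381 vs cont=80.1424 → 82.1381 [stop]  node(3,1) S=77.0138 payoff=63.6162 vs cont=61.6205 → 63.6162 [stop]  node(3,2) S=101.4008 payoff=39.2292 vs cont=38.1283 → 39.2292 [stop]  node(3,3) S=133.5101 payoff=7.1199 vs cont=16.5615 → 16.5615 [wait]  ⇒ S*(3)=101.4008
t_2: node(2,0) S=67.1169 payoff=73.5131 vs cont=71.5173 → 73.5131 [stop]  node(2,1) S=88.3700 payoff=52.2600 vs cont=50.2643 → 52.2600 [stop]  node(2,2) S=116.3530 payoff=24.2770 vs cont=27.1010 → 27.1010 [wait]  ⇒ S*(2)=88.3700
t_1: node(1,0) S=77.0138 payoff=63.6162 vs cont=61.6205 → 63.6162 [stop]  node(1,1) S=101.4008 payoff=39.2292 vs cont=38.6751 → 39.2292 [stop]  ⇒ S*(1)=101.4008
t_0: node(0,0) S=88.3700 payoff=52.2600 vs cont=50.2643 → 52.2600 [stop]  ⇒ S*(0)=88.3700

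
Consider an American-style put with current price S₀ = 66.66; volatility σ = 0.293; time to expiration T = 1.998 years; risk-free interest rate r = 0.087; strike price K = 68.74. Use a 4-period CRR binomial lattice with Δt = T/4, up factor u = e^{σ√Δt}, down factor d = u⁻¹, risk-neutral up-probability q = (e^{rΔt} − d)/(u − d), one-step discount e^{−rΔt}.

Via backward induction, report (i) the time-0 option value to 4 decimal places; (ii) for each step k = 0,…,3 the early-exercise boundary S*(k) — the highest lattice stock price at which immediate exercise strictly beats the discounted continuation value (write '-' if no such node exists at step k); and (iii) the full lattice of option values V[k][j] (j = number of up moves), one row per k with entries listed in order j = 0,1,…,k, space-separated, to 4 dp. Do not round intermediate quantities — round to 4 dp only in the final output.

Δt=0.49950, u=1.23008, d=0.81296, q=0.55489, disc=e^(-rΔt)=0.95747
k=4 terminal: V=max(K-S,0) → 39.6239 24.6846 2.0800 0.0000 0.0000
k=3: j=0 S=35.8151 intr=32.9249 cont=30.0017 V=32.9249[EX]; j=1 S=54.1916 intr=14.5484 cont=11.6252 V=14.5484[EX]; j=2 S=81.9971 intr=0.0000 cont=0.8865 V=0.8865[hold]; j=3 S=124.0694 intr=0.0000 cont=0.0000 V=0.0000[hold]  S*(3)=54.1916
k=2: j=0 S=44.0554 intr=24.6846 cont=21.7614 V=24.6846[EX]; j=1 S=66.6600 intr=2.0800 cont=6.6712 V=6.6712[hold]; j=2 S=100.8629 intr=0.0000 cont=0.3778 V=0.3778[hold]  S*(2)=44.0554
k=1: j=0 S=54.1916 intr=14.5484 cont=14.0644 V=14.5484[EX]; j=1 S=81.9971 intr=0.0000 cont=3.0438 V=3.0438[hold]  S*(1)=54.1916
k=0: j=0 S=66.6600 intr=2.0800 cont=7.8174 V=7.8174[hold]  S*(0)=-

price = 7.8174
boundary = - 54.1916 44.0554 54.1916
tree:
7.8174
14.5484 3.0438
24.6846 6.6712 0.3778
32.9249 14.5484 0.8865 0.0000
39.6239 24.6846 2.0800 0.0000 0.0000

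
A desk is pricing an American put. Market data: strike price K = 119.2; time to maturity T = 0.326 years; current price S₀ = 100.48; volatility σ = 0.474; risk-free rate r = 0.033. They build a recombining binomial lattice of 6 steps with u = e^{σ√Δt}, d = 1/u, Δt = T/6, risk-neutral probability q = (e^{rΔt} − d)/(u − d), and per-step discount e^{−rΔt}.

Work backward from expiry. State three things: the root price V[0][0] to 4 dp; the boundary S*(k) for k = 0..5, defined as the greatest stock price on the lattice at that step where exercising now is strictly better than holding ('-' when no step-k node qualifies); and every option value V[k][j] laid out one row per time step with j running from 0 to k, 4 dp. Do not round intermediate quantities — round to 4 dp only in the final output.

params: Δt=0.05433 u=1.11682 d=0.89540 q=0.48051 e^(-rΔt)=0.99821
t_6 payoffs: 67.4183 54.6132 38.6414 18.7200 0.0000 0.0000 0.0000
t_5: node(5,0) S=57.8309 payoff=61.3691 vs cont=61.1556 → 61.3691 [stop]  node(5,1) S=72.1320 payoff=47.0680 vs cont=46.8545 → 47.0680 [stop]  node(5,2) S=89.9696 payoff=29.2304 vs cont=29.0169 → 29.2304 [stop]  node(5,3) S=112.2183 payoff=6.9817 vs cont=9.7074 → 9.7074 [wait]  node(5,4) S=139.9689 payoff=0.0000 vs cont=0.0000 → 0.0000 [wait]  node(5,5) S=174.5819 payoff=0.0000 vs cont=0.0000 → 0.0000 [wait]  ⇒ S*(5)=89.9696
t_4: node(4,0) S=64.5868 payoff=54.6132 vs cont=54.3996 → 54.6132 [stop]  node(4,1) S=80.5586 payoff=38.6414 vs cont=38.4279 → 38.6414 [stop]  node(4,2) S=100.4800 payoff=18.7200 vs cont=19.8138 → 19.8138 [wait]  node(4,3) S=125.3278 payoff=0.0000 vs cont=5.0339 → 5.0339 [wait]  node(4,4) S=156.3203 payoff=0.0000 vs cont=0.0000 → 0.0000 [wait]  ⇒ S*(4)=80.5586
t_3: node(3,0) S=72.1320 payoff=47.0680 vs cont=46.8545 → 47.0680 [stop]  node(3,1) S=89.9696 payoff=29.2304 vs cont=29.5415 → 29.5415 [wait]  node(3,2) S=112.2183 payoff=6.9817 vs cont=12.6891 → 12.6891 [wait]  node(3,3) S=139.9689 payoff=0.0000 vs cont=2.6103 → 2.6103 [wait]  ⇒ S*(3)=72.1320
t_2: node(2,0) S=80.5586 payoff=38.6414 vs cont=38.5771 → 38.6414 [stop]  node(2,1) S=100.4800 payoff=18.7200 vs cont=21.4054 → 21.4054 [wait]  node(2,2) S=125.3278 payoff=0.0000 vs cont=7.8321 → 7.8321 [wait]  ⇒ S*(2)=80.5586
t_1: node(1,0) S=89.9696 payoff=29.2304 vs cont=30.3049 → 30.3049 [wait]  node(1,1) S=112.2183 payoff=6.9817 vs cont=14.8566 → 14.8566 [wait]  ⇒ S*(1)=-
t_0: node(0,0) S=100.4800 payoff=18.7200 vs cont=22.8408 → 22.8408 [wait]  ⇒ S*(0)=-

price = 22.8408
boundary = - - 80.5586 72.1320 80.5586 89.9696
tree:
22.8408
30.3049 14.8566
38.6414 21.4054 7.8321
47.0680 29.5415 12.6891 2.6103
54.6132 38.6414 19.8138 5.0339 0.0000
61.3691 47.0680 29.2304 9.7074 0.0000 0.0000
67.4183 54.6132 38.6414 18.7200 0.0000 0.0000 0.0000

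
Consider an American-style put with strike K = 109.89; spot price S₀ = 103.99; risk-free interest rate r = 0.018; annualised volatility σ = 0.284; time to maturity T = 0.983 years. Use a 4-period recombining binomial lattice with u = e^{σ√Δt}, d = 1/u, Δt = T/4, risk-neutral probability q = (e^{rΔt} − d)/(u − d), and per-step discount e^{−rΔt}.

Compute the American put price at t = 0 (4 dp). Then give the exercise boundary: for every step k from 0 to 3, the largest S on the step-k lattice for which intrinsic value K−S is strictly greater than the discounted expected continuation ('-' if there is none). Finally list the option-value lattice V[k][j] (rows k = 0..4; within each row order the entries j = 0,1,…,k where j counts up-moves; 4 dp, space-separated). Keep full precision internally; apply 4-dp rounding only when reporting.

price = 14.4915
boundary = - - 78.4702 90.3334
tree:
14.4915
21.7860 6.7403
31.4198 11.5736 1.5779
41.7250 19.5566 3.0512 0.0000
50.6769 31.4198 5.9000 0.0000 0.0000

params: Δt=0.24575 u=1.15118 d=0.86867 q=0.48055 e^(-rΔt)=0.99559
t_4 payoffs: 50.6769 31.4198 5.9000 0.0000 0.0000
t_3: node(3,0) S=68.1650 payoff=41.7250 vs cont=41.2400 → 41.7250 [stop]  node(3,1) S=90.3334 payoff=19.5566 vs cont=19.0716 → 19.5566 [stop]  node(3,2) S=119.7112 payoff=0.0000 vs cont=3.0512 → 3.0512 [wait]  node(3,3) S=158.6433 payoff=0.0000 vs cont=0.0000 → 0.0000 [wait]  ⇒ S*(3)=90.3334
t_2: node(2,0) S=78.4702 payoff=31.4198 vs cont=30.9348 → 31.4198 [stop]  node(2,1) S=103.9900 payoff=5.9000 vs cont=11.5736 → 11.5736 [wait]  node(2,2) S=137.8092 payoff=0.0000 vs cont=1.5779 → 1.5779 [wait]  ⇒ S*(2)=78.4702
t_1: node(1,0) S=90.3334 payoff=19.5566 vs cont=21.7860 → 21.7860 [wait]  node(1,1) S=119.7112 payoff=0.0000 vs cont=6.7403 → 6.7403 [wait]  ⇒ S*(1)=-
t_0: node(0,0) S=103.9900 payoff=5.9000 vs cont=14.4915 → 14.4915 [wait]  ⇒ S*(0)=-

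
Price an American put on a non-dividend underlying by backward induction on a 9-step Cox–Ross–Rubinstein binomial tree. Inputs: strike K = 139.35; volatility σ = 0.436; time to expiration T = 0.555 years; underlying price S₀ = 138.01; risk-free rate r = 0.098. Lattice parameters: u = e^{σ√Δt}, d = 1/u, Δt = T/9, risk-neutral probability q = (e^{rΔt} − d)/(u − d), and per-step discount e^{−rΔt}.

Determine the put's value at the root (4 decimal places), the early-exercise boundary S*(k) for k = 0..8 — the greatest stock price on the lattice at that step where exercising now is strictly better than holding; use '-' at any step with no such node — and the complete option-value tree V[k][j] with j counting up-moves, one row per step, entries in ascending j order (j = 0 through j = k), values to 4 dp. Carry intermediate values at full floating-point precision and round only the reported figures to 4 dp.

price = 15.7805
boundary = - - - 99.7347 89.5004 99.7347 89.5004 99.7347 111.1393
tree:
15.7805
22.1080 9.6667
30.0773 14.4347 5.0327
39.6153 20.9374 8.1301 2.0073
49.8496 29.3619 12.7965 3.5787 0.4658
59.0338 39.6153 19.5005 6.2714 0.9390 0.0000
67.2755 49.8496 28.5273 10.7420 1.8927 0.0000 0.0000
74.6714 59.0338 39.6153 17.8241 3.8152 0.0000 0.0000 0.0000
81.3085 67.2755 49.8496 28.2107 7.6905 0.0000 0.0000 0.0000 0.0000
87.2644 74.6714 59.0338 39.6153 15.5020 0.0000 0.0000 0.0000 0.0000 0.0000

params: Δt=0.06167 u=1.11435 d=0.89738 q=0.50090 e^(-rΔt)=0.99397
t_9 payoffs: 87.2644 74.6714 59.0338 39.6153 15.5020 0.0000 0.0000 0.0000 0.0000 0.0000
t_8: node(8,0) S=58.0415 payoff=81.3085 vs cont=80.4689 → 81.3085 [stop]  node(8,1) S=72.0745 payoff=67.2755 vs cont=66.4359 → 67.2755 [stop]  node(8,2) S=89.5004 payoff=49.8496 vs cont=49.0100 → 49.8496 [stop]  node(8,3) S=111.1393 payoff=28.2107 vs cont=27.3711 → 28.2107 [stop]  node(8,4) S=138.0100 payoff=1.3400 vs cont=7.6905 → 7.6905 [wait]  node(8,5) S=171.3774 payoff=0.0000 vs cont=0.0000 → 0.0000 [wait]  node(8,6) S=212.8121 payoff=0.0000 vs cont=0.0000 → 0.0000 [wait]  node(8,7) S=264.2648 payoff=0.0000 vs cont=0.0000 → 0.0000 [wait]  node(8,8) S=328.1574 payoff=0.0000 vs cont=0.0000 → 0.0000 [wait]  ⇒ S*(8)=111.1393
t_7: node(7,0) S=64.6786 payoff=74.6714 vs cont=73.8318 → 74.6714 [stop]  node(7,1) S=80.3162 payoff=59.0338 vs cont=58.1942 → 59.0338 [stop]  node(7,2) S=99.7347 payoff=39.6153 vs cont=38.7757 → 39.6153 [stop]  node(7,3) S=123.8480 payoff=15.5020 vs cont=17.8241 → 17.8241 [wait]  node(7,4) S=153.7914 payoff=0.0000 vs cont=3.8152 → 3.8152 [wait]  node(7,5) S=190.9743 payoff=0.0000 vs cont=0.0000 → 0.0000 [wait]  node(7,6) S=237.1471 payoff=0.0000 vs cont=0.0000 → 0.0000 [wait]  node(7,7) S=294.4833 payoff=0.0000 vs cont=0.0000 → 0.0000 [wait]  ⇒ S*(7)=99.7347
t_6: node(6,0) S=72.0745 payoff=67.2755 vs cont=66.4359 → 67.2755 [stop]  node(6,1) S=89.5004 payoff=49.8496 vs cont=49.0100 → 49.8496 [stop]  node(6,2) S=111.1393 payoff=28.2107 vs cont=28.5273 → 28.5273 [wait]  node(6,3) S=138.0100 payoff=1.3400 vs cont=10.7420 → 10.7420 [wait]  node(6,4) S=171.3774 payoff=0.0000 vs cont=1.8927 → 1.8927 [wait]  node(6,5) S=212.8121 payoff=0.0000 vs cont=0.0000 → 0.0000 [wait]  node(6,6) S=264.2648 payoff=0.0000 vs cont=0.0000 → 0.0000 [wait]  ⇒ S*(6)=89.5004
t_5: node(5,0) S=80.3162 payoff=59.0338 vs cont=58.1942 → 59.0338 [stop]  node(5,1) S=99.7347 payoff=39.6153 vs cont=38.9333 → 39.6153 [stop]  node(5,2) S=123.8480 payoff=15.5020 vs cont=19.5005 → 19.5005 [wait]  node(5,3) S=153.7914 payoff=0.0000 vs cont=6.2714 → 6.2714 [wait]  node(5,4) S=190.9743 payoff=0.0000 vs cont=0.9390 → 0.9390 [wait]  node(5,5) S=237.1471 payoff=0.0000 vs cont=0.0000 → 0.0000 [wait]  ⇒ S*(5)=99.7347
t_4: node(4,0) S=89.5004 payoff=49.8496 vs cont=49.0100 → 49.8496 [stop]  node(4,1) S=111.1393 payoff=28.2107 vs cont=29.3619 → 29.3619 [wait]  node(4,2) S=138.0100 payoff=1.3400 vs cont=12.7965 → 12.7965 [wait]  node(4,3) S=171.3774 payoff=0.0000 vs cont=3.5787 → 3.5787 [wait]  node(4,4) S=212.8121 payoff=0.0000 vs cont=0.4658 → 0.4658 [wait]  ⇒ S*(4)=89.5004
t_3: node(3,0) S=99.7347 payoff=39.6153 vs cont=39.3489 → 39.6153 [stop]  node(3,1) S=123.8480 payoff=15.5020 vs cont=20.9374 → 20.9374 [wait]  node(3,2) S=153.7914 payoff=0.0000 vs cont=8.1301 → 8.1301 [wait]  node(3,3) S=190.9743 payoff=0.0000 vs cont=2.0073 → 2.0073 [wait]  ⇒ S*(3)=99.7347
t_2: node(2,0) S=111.1393 payoff=28.2107 vs cont=30.0773 → 30.0773 [wait]  node(2,1) S=138.0100 payoff=1.3400 vs cont=14.4347 → 14.4347 [wait]  node(2,2) S=171.3774 payoff=0.0000 vs cont=5.0327 → 5.0327 [wait]  ⇒ S*(2)=-
t_1: node(1,0) S=123.8480 payoff=15.5020 vs cont=22.1080 → 22.1080 [wait]  node(1,1) S=153.7914 payoff=0.0000 vs cont=9.6667 → 9.6667 [wait]  ⇒ S*(1)=-
t_0: node(0,0) S=138.0100 payoff=1.3400 vs cont=15.7805 → 15.7805 [wait]  ⇒ S*(0)=-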